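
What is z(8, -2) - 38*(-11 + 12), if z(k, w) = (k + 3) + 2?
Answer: -25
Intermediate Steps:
z(k, w) = 5 + k (z(k, w) = (3 + k) + 2 = 5 + k)
z(8, -2) - 38*(-11 + 12) = (5 + 8) - 38*(-11 + 12) = 13 - 38*1 = 13 - 38 = -25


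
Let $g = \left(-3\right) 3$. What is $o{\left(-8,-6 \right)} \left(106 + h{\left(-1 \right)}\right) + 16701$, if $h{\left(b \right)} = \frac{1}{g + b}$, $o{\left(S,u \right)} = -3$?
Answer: $\frac{163833}{10} \approx 16383.0$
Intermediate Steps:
$g = -9$
$h{\left(b \right)} = \frac{1}{-9 + b}$
$o{\left(-8,-6 \right)} \left(106 + h{\left(-1 \right)}\right) + 16701 = - 3 \left(106 + \frac{1}{-9 - 1}\right) + 16701 = - 3 \left(106 + \frac{1}{-10}\right) + 16701 = - 3 \left(106 - \frac{1}{10}\right) + 16701 = \left(-3\right) \frac{1059}{10} + 16701 = - \frac{3177}{10} + 16701 = \frac{163833}{10}$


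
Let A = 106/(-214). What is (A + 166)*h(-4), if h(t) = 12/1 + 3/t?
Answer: 796905/428 ≈ 1861.9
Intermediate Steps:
A = -53/107 (A = 106*(-1/214) = -53/107 ≈ -0.49533)
h(t) = 12 + 3/t (h(t) = 12*1 + 3/t = 12 + 3/t)
(A + 166)*h(-4) = (-53/107 + 166)*(12 + 3/(-4)) = 17709*(12 + 3*(-1/4))/107 = 17709*(12 - 3/4)/107 = (17709/107)*(45/4) = 796905/428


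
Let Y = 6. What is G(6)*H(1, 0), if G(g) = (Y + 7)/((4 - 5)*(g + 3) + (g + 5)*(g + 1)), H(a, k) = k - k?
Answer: 0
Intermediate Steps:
H(a, k) = 0
G(g) = 13/(-3 - g + (1 + g)*(5 + g)) (G(g) = (6 + 7)/((4 - 5)*(g + 3) + (g + 5)*(g + 1)) = 13/(-(3 + g) + (5 + g)*(1 + g)) = 13/((-3 - g) + (1 + g)*(5 + g)) = 13/(-3 - g + (1 + g)*(5 + g)))
G(6)*H(1, 0) = (13/(2 + 6² + 5*6))*0 = (13/(2 + 36 + 30))*0 = (13/68)*0 = 0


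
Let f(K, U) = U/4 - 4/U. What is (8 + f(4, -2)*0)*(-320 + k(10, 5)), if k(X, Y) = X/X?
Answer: -2552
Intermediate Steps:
f(K, U) = -4/U + U/4 (f(K, U) = U*(¼) - 4/U = U/4 - 4/U = -4/U + U/4)
k(X, Y) = 1
(8 + f(4, -2)*0)*(-320 + k(10, 5)) = (8 + (-4/(-2) + (¼)*(-2))*0)*(-320 + 1) = (8 + (-4*(-½) - ½)*0)*(-319) = (8 + (2 - ½)*0)*(-319) = (8 + (3/2)*0)*(-319) = (8 + 0)*(-319) = 8*(-319) = -2552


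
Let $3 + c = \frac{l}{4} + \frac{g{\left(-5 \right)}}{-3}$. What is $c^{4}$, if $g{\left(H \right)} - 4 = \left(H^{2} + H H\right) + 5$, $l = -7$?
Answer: $\frac{7370050801}{20736} \approx 3.5542 \cdot 10^{5}$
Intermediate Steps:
$g{\left(H \right)} = 9 + 2 H^{2}$ ($g{\left(H \right)} = 4 + \left(\left(H^{2} + H H\right) + 5\right) = 4 + \left(\left(H^{2} + H^{2}\right) + 5\right) = 4 + \left(2 H^{2} + 5\right) = 4 + \left(5 + 2 H^{2}\right) = 9 + 2 H^{2}$)
$c = - \frac{293}{12}$ ($c = -3 + \left(- \frac{7}{4} + \frac{9 + 2 \left(-5\right)^{2}}{-3}\right) = -3 + \left(\left(-7\right) \frac{1}{4} + \left(9 + 2 \cdot 25\right) \left(- \frac{1}{3}\right)\right) = -3 + \left(- \frac{7}{4} + \left(9 + 50\right) \left(- \frac{1}{3}\right)\right) = -3 + \left(- \frac{7}{4} + 59 \left(- \frac{1}{3}\right)\right) = -3 - \frac{257}{12} = - \frac{293}{12} \approx -24.417$)
$c^{4} = \left(- \frac{293}{12}\right)^{4} = \frac{7370050801}{20736}$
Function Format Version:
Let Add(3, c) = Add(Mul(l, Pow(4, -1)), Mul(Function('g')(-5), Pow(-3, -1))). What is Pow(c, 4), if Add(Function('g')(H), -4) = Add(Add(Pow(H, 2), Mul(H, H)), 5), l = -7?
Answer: Rational(7370050801, 20736) ≈ 3.5542e+5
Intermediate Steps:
Function('g')(H) = Add(9, Mul(2, Pow(H, 2))) (Function('g')(H) = Add(4, Add(Add(Pow(H, 2), Mul(H, H)), 5)) = Add(4, Add(Add(Pow(H, 2), Pow(H, 2)), 5)) = Add(4, Add(Mul(2, Pow(H, 2)), 5)) = Add(4, Add(5, Mul(2, Pow(H, 2)))) = Add(9, Mul(2, Pow(H, 2))))
c = Rational(-293, 12) (c = Add(-3, Add(Mul(-7, Pow(4, -1)), Mul(Add(9, Mul(2, Pow(-5, 2))), Pow(-3, -1)))) = Add(-3, Add(Mul(-7, Rational(1, 4)), Mul(Add(9, Mul(2, 25)), Rational(-1, 3)))) = Add(-3, Add(Rational(-7, 4), Mul(Add(9, 50), Rational(-1, 3)))) = Add(-3, Add(Rational(-7, 4), Mul(59, Rational(-1, 3)))) = Add(-3, Add(Rational(-7, 4), Rational(-59, 3))) = Add(-3, Rational(-257, 12)) = Rational(-293, 12) ≈ -24.417)
Pow(c, 4) = Pow(Rational(-293, 12), 4) = Rational(7370050801, 20736)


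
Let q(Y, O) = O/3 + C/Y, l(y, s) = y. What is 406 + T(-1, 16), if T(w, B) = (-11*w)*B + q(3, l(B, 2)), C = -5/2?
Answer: 1173/2 ≈ 586.50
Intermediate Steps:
C = -5/2 (C = -5*½ = -5/2 ≈ -2.5000)
q(Y, O) = -5/(2*Y) + O/3 (q(Y, O) = O/3 - 5/(2*Y) = -5/(2*Y) + O/3)
T(w, B) = -⅚ + B/3 - 11*B*w (T(w, B) = (-11*w)*B + (-5/2/3 + B/3) = -11*B*w + (-5/2*⅓ + B/3) = -11*B*w + (-⅚ + B/3) = -⅚ + B/3 - 11*B*w)
406 + T(-1, 16) = 406 + (-⅚ + (⅓)*16 - 11*16*(-1)) = 406 + (-⅚ + 16/3 + 176) = 406 + 361/2 = 1173/2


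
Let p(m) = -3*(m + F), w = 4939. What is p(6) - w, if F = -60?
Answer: -4777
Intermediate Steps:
p(m) = 180 - 3*m (p(m) = -3*(m - 60) = -3*(-60 + m) = 180 - 3*m)
p(6) - w = (180 - 3*6) - 1*4939 = (180 - 18) - 4939 = 162 - 4939 = -4777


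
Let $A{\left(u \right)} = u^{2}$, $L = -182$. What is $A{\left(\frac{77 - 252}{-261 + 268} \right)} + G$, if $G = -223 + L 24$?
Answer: $-3966$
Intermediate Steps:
$G = -4591$ ($G = -223 - 4368 = -4591$)
$A{\left(\frac{77 - 252}{-261 + 268} \right)} + G = \left(\frac{77 - 252}{-261 + 268}\right)^{2} - 4591 = \left(- \frac{175}{7}\right)^{2} - 4591 = \left(\left(-175\right) \frac{1}{7}\right)^{2} - 4591 = \left(-25\right)^{2} - 4591 = 625 - 4591 = -3966$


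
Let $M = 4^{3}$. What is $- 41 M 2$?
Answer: $-5248$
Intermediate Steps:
$M = 64$
$- 41 M 2 = \left(-41\right) 64 \cdot 2 = \left(-2624\right) 2 = -5248$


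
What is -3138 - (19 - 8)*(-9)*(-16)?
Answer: -4722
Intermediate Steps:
-3138 - (19 - 8)*(-9)*(-16) = -3138 - 11*(-9)*(-16) = -3138 - (-99)*(-16) = -3138 - 1*1584 = -3138 - 1584 = -4722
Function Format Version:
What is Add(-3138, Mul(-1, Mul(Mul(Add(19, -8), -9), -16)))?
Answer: -4722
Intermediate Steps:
Add(-3138, Mul(-1, Mul(Mul(Add(19, -8), -9), -16))) = Add(-3138, Mul(-1, Mul(Mul(11, -9), -16))) = Add(-3138, Mul(-1, Mul(-99, -16))) = Add(-3138, Mul(-1, 1584)) = Add(-3138, -1584) = -4722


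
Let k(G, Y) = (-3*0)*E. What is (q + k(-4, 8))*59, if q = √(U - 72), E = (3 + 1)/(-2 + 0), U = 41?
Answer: 59*I*√31 ≈ 328.5*I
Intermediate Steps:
E = -2 (E = 4/(-2) = 4*(-½) = -2)
k(G, Y) = 0 (k(G, Y) = -3*0*(-2) = 0*(-2) = 0)
q = I*√31 (q = √(41 - 72) = √(-31) = I*√31 ≈ 5.5678*I)
(q + k(-4, 8))*59 = (I*√31 + 0)*59 = (I*√31)*59 = 59*I*√31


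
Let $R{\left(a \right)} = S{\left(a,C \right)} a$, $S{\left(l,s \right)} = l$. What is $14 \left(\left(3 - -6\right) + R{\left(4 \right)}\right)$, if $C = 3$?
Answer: $350$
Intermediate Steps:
$R{\left(a \right)} = a^{2}$ ($R{\left(a \right)} = a a = a^{2}$)
$14 \left(\left(3 - -6\right) + R{\left(4 \right)}\right) = 14 \left(\left(3 - -6\right) + 4^{2}\right) = 14 \left(\left(3 + 6\right) + 16\right) = 14 \left(9 + 16\right) = 14 \cdot 25 = 350$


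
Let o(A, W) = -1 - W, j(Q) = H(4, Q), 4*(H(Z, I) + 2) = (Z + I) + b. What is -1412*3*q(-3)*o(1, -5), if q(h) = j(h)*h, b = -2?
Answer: -114372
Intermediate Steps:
H(Z, I) = -5/2 + I/4 + Z/4 (H(Z, I) = -2 + ((Z + I) - 2)/4 = -2 + ((I + Z) - 2)/4 = -2 + (-2 + I + Z)/4 = -2 + (-½ + I/4 + Z/4) = -5/2 + I/4 + Z/4)
j(Q) = -3/2 + Q/4 (j(Q) = -5/2 + Q/4 + (¼)*4 = -5/2 + Q/4 + 1 = -3/2 + Q/4)
q(h) = h*(-3/2 + h/4) (q(h) = (-3/2 + h/4)*h = h*(-3/2 + h/4))
-1412*3*q(-3)*o(1, -5) = -1412*3*((¼)*(-3)*(-6 - 3))*(-1 - 1*(-5)) = -1412*3*((¼)*(-3)*(-9))*(-1 + 5) = -1412*3*(27/4)*4 = -28593*4 = -1412*81 = -114372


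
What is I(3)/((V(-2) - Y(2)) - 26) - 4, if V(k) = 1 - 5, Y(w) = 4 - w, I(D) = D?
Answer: -131/32 ≈ -4.0938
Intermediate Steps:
V(k) = -4
I(3)/((V(-2) - Y(2)) - 26) - 4 = 3/((-4 - (4 - 1*2)) - 26) - 4 = 3/((-4 - (4 - 2)) - 26) - 4 = 3/((-4 - 1*2) - 26) - 4 = 3/((-4 - 2) - 26) - 4 = 3/(-6 - 26) - 4 = 3/(-32) - 4 = 3*(-1/32) - 4 = -3/32 - 4 = -131/32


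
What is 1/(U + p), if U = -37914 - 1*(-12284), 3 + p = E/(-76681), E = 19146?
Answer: -76681/1965583219 ≈ -3.9012e-5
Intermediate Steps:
p = -249189/76681 (p = -3 + 19146/(-76681) = -3 + 19146*(-1/76681) = -3 - 19146/76681 = -249189/76681 ≈ -3.2497)
U = -25630 (U = -37914 + 12284 = -25630)
1/(U + p) = 1/(-25630 - 249189/76681) = 1/(-1965583219/76681) = -76681/1965583219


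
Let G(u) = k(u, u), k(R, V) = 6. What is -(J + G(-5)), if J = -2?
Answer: -4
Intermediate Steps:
G(u) = 6
-(J + G(-5)) = -(-2 + 6) = -1*4 = -4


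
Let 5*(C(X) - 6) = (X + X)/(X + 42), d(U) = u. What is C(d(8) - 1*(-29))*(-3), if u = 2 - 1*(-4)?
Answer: -204/11 ≈ -18.545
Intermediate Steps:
u = 6 (u = 2 + 4 = 6)
d(U) = 6
C(X) = 6 + 2*X/(5*(42 + X)) (C(X) = 6 + ((X + X)/(X + 42))/5 = 6 + ((2*X)/(42 + X))/5 = 6 + (2*X/(42 + X))/5 = 6 + 2*X/(5*(42 + X)))
C(d(8) - 1*(-29))*(-3) = (4*(315 + 8*(6 - 1*(-29)))/(5*(42 + (6 - 1*(-29)))))*(-3) = (4*(315 + 8*(6 + 29))/(5*(42 + (6 + 29))))*(-3) = (4*(315 + 8*35)/(5*(42 + 35)))*(-3) = ((⅘)*(315 + 280)/77)*(-3) = ((⅘)*(1/77)*595)*(-3) = (68/11)*(-3) = -204/11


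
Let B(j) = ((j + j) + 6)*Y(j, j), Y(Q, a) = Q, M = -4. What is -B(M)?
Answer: -8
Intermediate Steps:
B(j) = j*(6 + 2*j) (B(j) = ((j + j) + 6)*j = (2*j + 6)*j = (6 + 2*j)*j = j*(6 + 2*j))
-B(M) = -2*(-4)*(3 - 4) = -2*(-4)*(-1) = -1*8 = -8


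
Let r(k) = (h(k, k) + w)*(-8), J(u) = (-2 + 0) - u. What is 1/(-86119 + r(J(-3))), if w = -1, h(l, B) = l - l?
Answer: -1/86111 ≈ -1.1613e-5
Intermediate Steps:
h(l, B) = 0
J(u) = -2 - u
r(k) = 8 (r(k) = (0 - 1)*(-8) = -1*(-8) = 8)
1/(-86119 + r(J(-3))) = 1/(-86119 + 8) = 1/(-86111) = -1/86111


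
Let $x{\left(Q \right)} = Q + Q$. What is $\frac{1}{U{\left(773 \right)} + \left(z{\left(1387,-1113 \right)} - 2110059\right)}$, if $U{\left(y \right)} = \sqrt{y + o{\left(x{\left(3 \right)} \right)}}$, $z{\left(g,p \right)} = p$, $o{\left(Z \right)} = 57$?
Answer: $- \frac{1055586}{2228523606377} - \frac{\sqrt{830}}{4457047212754} \approx -4.7368 \cdot 10^{-7}$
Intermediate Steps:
$x{\left(Q \right)} = 2 Q$
$U{\left(y \right)} = \sqrt{57 + y}$ ($U{\left(y \right)} = \sqrt{y + 57} = \sqrt{57 + y}$)
$\frac{1}{U{\left(773 \right)} + \left(z{\left(1387,-1113 \right)} - 2110059\right)} = \frac{1}{\sqrt{57 + 773} - 2111172} = \frac{1}{\sqrt{830} - 2111172} = \frac{1}{-2111172 + \sqrt{830}}$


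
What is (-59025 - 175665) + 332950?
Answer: 98260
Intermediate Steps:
(-59025 - 175665) + 332950 = -234690 + 332950 = 98260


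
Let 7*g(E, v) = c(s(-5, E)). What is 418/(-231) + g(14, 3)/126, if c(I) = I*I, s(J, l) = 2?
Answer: -796/441 ≈ -1.8050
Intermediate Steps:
c(I) = I²
g(E, v) = 4/7 (g(E, v) = (⅐)*2² = (⅐)*4 = 4/7)
418/(-231) + g(14, 3)/126 = 418/(-231) + (4/7)/126 = 418*(-1/231) + (4/7)*(1/126) = -38/21 + 2/441 = -796/441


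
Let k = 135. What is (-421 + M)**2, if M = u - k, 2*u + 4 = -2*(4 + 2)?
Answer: 318096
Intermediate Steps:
u = -8 (u = -2 + (-2*(4 + 2))/2 = -2 + (-2*6)/2 = -2 + (1/2)*(-12) = -2 - 6 = -8)
M = -143 (M = -8 - 1*135 = -8 - 135 = -143)
(-421 + M)**2 = (-421 - 143)**2 = (-564)**2 = 318096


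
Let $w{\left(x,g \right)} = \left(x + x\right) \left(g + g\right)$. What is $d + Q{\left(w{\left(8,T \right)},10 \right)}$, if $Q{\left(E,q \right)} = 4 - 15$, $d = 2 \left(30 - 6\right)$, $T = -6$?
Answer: $37$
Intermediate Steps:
$w{\left(x,g \right)} = 4 g x$ ($w{\left(x,g \right)} = 2 x 2 g = 4 g x$)
$d = 48$ ($d = 2 \cdot 24 = 48$)
$Q{\left(E,q \right)} = -11$ ($Q{\left(E,q \right)} = 4 - 15 = -11$)
$d + Q{\left(w{\left(8,T \right)},10 \right)} = 48 - 11 = 37$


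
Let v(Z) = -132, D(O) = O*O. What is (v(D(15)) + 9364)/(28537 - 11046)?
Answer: 9232/17491 ≈ 0.52781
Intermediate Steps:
D(O) = O**2
(v(D(15)) + 9364)/(28537 - 11046) = (-132 + 9364)/(28537 - 11046) = 9232/17491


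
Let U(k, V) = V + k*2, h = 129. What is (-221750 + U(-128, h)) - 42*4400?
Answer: -406677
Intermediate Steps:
U(k, V) = V + 2*k
(-221750 + U(-128, h)) - 42*4400 = (-221750 + (129 + 2*(-128))) - 42*4400 = (-221750 + (129 - 256)) - 184800 = (-221750 - 127) - 184800 = -221877 - 184800 = -406677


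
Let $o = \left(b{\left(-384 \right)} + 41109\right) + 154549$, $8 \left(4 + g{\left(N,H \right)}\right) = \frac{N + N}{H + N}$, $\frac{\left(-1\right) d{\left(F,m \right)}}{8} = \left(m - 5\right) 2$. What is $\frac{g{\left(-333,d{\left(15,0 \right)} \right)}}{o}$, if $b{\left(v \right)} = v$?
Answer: $- \frac{3715}{197617288} \approx -1.8799 \cdot 10^{-5}$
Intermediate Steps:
$d{\left(F,m \right)} = 80 - 16 m$ ($d{\left(F,m \right)} = - 8 \left(m - 5\right) 2 = - 8 \left(-5 + m\right) 2 = - 8 \left(-10 + 2 m\right) = 80 - 16 m$)
$g{\left(N,H \right)} = -4 + \frac{N}{4 \left(H + N\right)}$ ($g{\left(N,H \right)} = -4 + \frac{\left(N + N\right) \frac{1}{H + N}}{8} = -4 + \frac{2 N \frac{1}{H + N}}{8} = -4 + \frac{N}{4 \left(H + N\right)}$)
$o = 195274$ ($o = \left(-384 + 41109\right) + 154549 = 40725 + 154549 = 195274$)
$\frac{g{\left(-333,d{\left(15,0 \right)} \right)}}{o} = \frac{\frac{1}{\left(80 - 0\right) - 333} \left(- 4 \left(80 - 0\right) - - \frac{4995}{4}\right)}{195274} = \frac{- 4 \left(80 + 0\right) + \frac{4995}{4}}{\left(80 + 0\right) - 333} \cdot \frac{1}{195274} = \frac{\left(-4\right) 80 + \frac{4995}{4}}{80 - 333} \cdot \frac{1}{195274} = \frac{-320 + \frac{4995}{4}}{-253} \cdot \frac{1}{195274} = \left(- \frac{1}{253}\right) \frac{3715}{4} \cdot \frac{1}{195274} = \left(- \frac{3715}{1012}\right) \frac{1}{195274} = - \frac{3715}{197617288}$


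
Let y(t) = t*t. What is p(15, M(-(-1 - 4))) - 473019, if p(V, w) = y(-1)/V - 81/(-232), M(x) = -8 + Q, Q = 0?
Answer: -1646104673/3480 ≈ -4.7302e+5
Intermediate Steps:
M(x) = -8 (M(x) = -8 + 0 = -8)
y(t) = t**2
p(V, w) = 81/232 + 1/V (p(V, w) = (-1)**2/V - 81/(-232) = 1/V - 81*(-1/232) = 1/V + 81/232 = 81/232 + 1/V)
p(15, M(-(-1 - 4))) - 473019 = (81/232 + 1/15) - 473019 = 1447/3480 - 473019 = -1646104673/3480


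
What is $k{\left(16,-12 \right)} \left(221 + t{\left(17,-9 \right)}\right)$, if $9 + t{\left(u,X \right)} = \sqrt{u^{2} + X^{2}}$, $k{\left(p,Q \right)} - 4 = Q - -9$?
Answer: $212 + \sqrt{370} \approx 231.24$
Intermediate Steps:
$k{\left(p,Q \right)} = 13 + Q$ ($k{\left(p,Q \right)} = 4 + \left(Q - -9\right) = 4 + \left(Q + 9\right) = 4 + \left(9 + Q\right) = 13 + Q$)
$t{\left(u,X \right)} = -9 + \sqrt{X^{2} + u^{2}}$ ($t{\left(u,X \right)} = -9 + \sqrt{u^{2} + X^{2}} = -9 + \sqrt{X^{2} + u^{2}}$)
$k{\left(16,-12 \right)} \left(221 + t{\left(17,-9 \right)}\right) = \left(13 - 12\right) \left(221 - \left(9 - \sqrt{\left(-9\right)^{2} + 17^{2}}\right)\right) = 1 \left(221 - \left(9 - \sqrt{81 + 289}\right)\right) = 1 \left(221 - \left(9 - \sqrt{370}\right)\right) = 1 \left(212 + \sqrt{370}\right) = 212 + \sqrt{370}$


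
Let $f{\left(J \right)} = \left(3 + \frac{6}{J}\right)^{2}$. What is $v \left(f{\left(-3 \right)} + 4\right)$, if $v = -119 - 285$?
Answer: $-2020$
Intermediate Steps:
$v = -404$
$v \left(f{\left(-3 \right)} + 4\right) = - 404 \left(\frac{9 \left(2 - 3\right)^{2}}{9} + 4\right) = - 404 \left(9 \cdot \frac{1}{9} \left(-1\right)^{2} + 4\right) = - 404 \left(9 \cdot \frac{1}{9} \cdot 1 + 4\right) = - 404 \left(1 + 4\right) = \left(-404\right) 5 = -2020$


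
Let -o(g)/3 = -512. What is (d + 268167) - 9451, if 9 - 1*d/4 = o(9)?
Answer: 252608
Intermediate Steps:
o(g) = 1536 (o(g) = -3*(-512) = 1536)
d = -6108 (d = 36 - 4*1536 = 36 - 6144 = -6108)
(d + 268167) - 9451 = (-6108 + 268167) - 9451 = 262059 - 9451 = 252608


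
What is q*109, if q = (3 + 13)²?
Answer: 27904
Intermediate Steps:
q = 256 (q = 16² = 256)
q*109 = 256*109 = 27904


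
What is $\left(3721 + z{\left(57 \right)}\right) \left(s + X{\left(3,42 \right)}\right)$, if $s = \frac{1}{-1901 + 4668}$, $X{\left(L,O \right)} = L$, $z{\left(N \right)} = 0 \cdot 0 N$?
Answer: $\frac{30891742}{2767} \approx 11164.0$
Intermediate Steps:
$z{\left(N \right)} = 0$ ($z{\left(N \right)} = 0 N = 0$)
$s = \frac{1}{2767} \approx 0.0003614$
$\left(3721 + z{\left(57 \right)}\right) \left(s + X{\left(3,42 \right)}\right) = \left(3721 + 0\right) \left(\frac{1}{2767} + 3\right) = 3721 \cdot \frac{8302}{2767} = \frac{30891742}{2767}$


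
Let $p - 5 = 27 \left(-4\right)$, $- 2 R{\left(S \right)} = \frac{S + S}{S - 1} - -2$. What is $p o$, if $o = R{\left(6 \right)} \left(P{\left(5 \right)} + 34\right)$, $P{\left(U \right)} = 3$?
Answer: $\frac{41921}{5} \approx 8384.2$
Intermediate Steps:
$R{\left(S \right)} = -1 - \frac{S}{-1 + S}$ ($R{\left(S \right)} = - \frac{\frac{S + S}{S - 1} - -2}{2} = - \frac{\frac{2 S}{-1 + S} + 2}{2} = - \frac{2 + \frac{2 S}{-1 + S}}{2} = -1 - \frac{S}{-1 + S}$)
$o = - \frac{407}{5}$ ($o = \frac{1 - 12}{-1 + 6} \left(3 + 34\right) = \frac{1 - 12}{5} \cdot 37 = \frac{1}{5} \left(-11\right) 37 = \left(- \frac{11}{5}\right) 37 = - \frac{407}{5} \approx -81.4$)
$p = -103$ ($p = 5 + 27 \left(-4\right) = 5 - 108 = -103$)
$p o = \left(-103\right) \left(- \frac{407}{5}\right) = \frac{41921}{5}$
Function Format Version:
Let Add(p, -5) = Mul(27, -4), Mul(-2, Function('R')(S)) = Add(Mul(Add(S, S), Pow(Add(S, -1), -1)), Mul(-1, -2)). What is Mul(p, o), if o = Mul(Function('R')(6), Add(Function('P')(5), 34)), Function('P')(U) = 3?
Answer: Rational(41921, 5) ≈ 8384.2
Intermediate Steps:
Function('R')(S) = Add(-1, Mul(-1, S, Pow(Add(-1, S), -1))) (Function('R')(S) = Mul(Rational(-1, 2), Add(Mul(Add(S, S), Pow(Add(S, -1), -1)), Mul(-1, -2))) = Mul(Rational(-1, 2), Add(Mul(Mul(2, S), Pow(Add(-1, S), -1)), 2)) = Mul(Rational(-1, 2), Add(Mul(2, S, Pow(Add(-1, S), -1)), 2)) = Mul(Rational(-1, 2), Add(2, Mul(2, S, Pow(Add(-1, S), -1)))) = Add(-1, Mul(-1, S, Pow(Add(-1, S), -1))))
o = Rational(-407, 5) (o = Mul(Mul(Pow(Add(-1, 6), -1), Add(1, Mul(-2, 6))), Add(3, 34)) = Mul(Mul(Pow(5, -1), Add(1, -12)), 37) = Mul(Mul(Rational(1, 5), -11), 37) = Mul(Rational(-11, 5), 37) = Rational(-407, 5) ≈ -81.400)
p = -103 (p = Add(5, Mul(27, -4)) = Add(5, -108) = -103)
Mul(p, o) = Mul(-103, Rational(-407, 5)) = Rational(41921, 5)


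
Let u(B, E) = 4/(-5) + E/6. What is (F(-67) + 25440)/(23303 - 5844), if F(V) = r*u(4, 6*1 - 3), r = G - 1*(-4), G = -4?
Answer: 25440/17459 ≈ 1.4571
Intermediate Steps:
r = 0 (r = -4 - 1*(-4) = -4 + 4 = 0)
u(B, E) = -⅘ + E/6 (u(B, E) = 4*(-⅕) + E*(⅙) = -⅘ + E/6)
F(V) = 0 (F(V) = 0*(-⅘ + (6*1 - 3)/6) = 0*(-⅘ + (6 - 3)/6) = 0*(-⅘ + (⅙)*3) = 0*(-⅘ + ½) = 0*(-3/10) = 0)
(F(-67) + 25440)/(23303 - 5844) = (0 + 25440)/(23303 - 5844) = 25440/17459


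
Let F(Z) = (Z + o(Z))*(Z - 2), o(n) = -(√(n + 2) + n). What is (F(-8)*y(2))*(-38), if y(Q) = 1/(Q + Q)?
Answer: -95*I*√6 ≈ -232.7*I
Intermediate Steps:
o(n) = -n - √(2 + n) (o(n) = -(√(2 + n) + n) = -(n + √(2 + n)) = -n - √(2 + n))
F(Z) = -√(2 + Z)*(-2 + Z) (F(Z) = (Z + (-Z - √(2 + Z)))*(Z - 2) = (-√(2 + Z))*(-2 + Z) = -√(2 + Z)*(-2 + Z))
y(Q) = 1/(2*Q)
(F(-8)*y(2))*(-38) = ((√(2 - 8)*(2 - 1*(-8)))*((½)/2))*(-38) = ((√(-6)*(2 + 8))*((½)*(½)))*(-38) = (((I*√6)*10)*(¼))*(-38) = ((10*I*√6)*(¼))*(-38) = (5*I*√6/2)*(-38) = -95*I*√6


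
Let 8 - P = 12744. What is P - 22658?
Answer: -35394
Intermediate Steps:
P = -12736 (P = 8 - 1*12744 = 8 - 12744 = -12736)
P - 22658 = -12736 - 22658 = -35394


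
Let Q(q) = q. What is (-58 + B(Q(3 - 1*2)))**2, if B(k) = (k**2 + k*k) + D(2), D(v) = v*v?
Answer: 2704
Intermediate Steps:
D(v) = v**2
B(k) = 4 + 2*k**2 (B(k) = (k**2 + k*k) + 2**2 = (k**2 + k**2) + 4 = 2*k**2 + 4 = 4 + 2*k**2)
(-58 + B(Q(3 - 1*2)))**2 = (-58 + (4 + 2*(3 - 1*2)**2))**2 = (-58 + (4 + 2*(3 - 2)**2))**2 = (-58 + (4 + 2*1**2))**2 = (-58 + (4 + 2*1))**2 = (-58 + (4 + 2))**2 = (-58 + 6)**2 = (-52)**2 = 2704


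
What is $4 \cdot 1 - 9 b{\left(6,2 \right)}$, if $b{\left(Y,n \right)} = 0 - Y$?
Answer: $58$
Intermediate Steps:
$b{\left(Y,n \right)} = - Y$
$4 \cdot 1 - 9 b{\left(6,2 \right)} = 4 \cdot 1 - 9 \left(\left(-1\right) 6\right) = 4 - -54 = 4 + 54 = 58$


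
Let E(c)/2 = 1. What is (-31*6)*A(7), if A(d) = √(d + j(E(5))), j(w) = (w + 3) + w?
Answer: -186*√14 ≈ -695.95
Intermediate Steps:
E(c) = 2 (E(c) = 2*1 = 2)
j(w) = 3 + 2*w (j(w) = (3 + w) + w = 3 + 2*w)
A(d) = √(7 + d) (A(d) = √(d + (3 + 2*2)) = √(d + (3 + 4)) = √(d + 7) = √(7 + d))
(-31*6)*A(7) = (-31*6)*√(7 + 7) = -186*√14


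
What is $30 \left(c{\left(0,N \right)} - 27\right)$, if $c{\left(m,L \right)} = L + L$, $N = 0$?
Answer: $-810$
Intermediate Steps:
$c{\left(m,L \right)} = 2 L$
$30 \left(c{\left(0,N \right)} - 27\right) = 30 \left(2 \cdot 0 - 27\right) = 30 \left(0 - 27\right) = 30 \left(-27\right) = -810$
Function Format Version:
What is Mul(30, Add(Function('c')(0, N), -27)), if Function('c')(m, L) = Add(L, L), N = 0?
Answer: -810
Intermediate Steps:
Function('c')(m, L) = Mul(2, L)
Mul(30, Add(Function('c')(0, N), -27)) = Mul(30, Add(Mul(2, 0), -27)) = Mul(30, Add(0, -27)) = Mul(30, -27) = -810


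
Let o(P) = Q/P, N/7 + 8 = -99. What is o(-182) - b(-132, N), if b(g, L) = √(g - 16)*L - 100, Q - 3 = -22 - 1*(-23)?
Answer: 9098/91 + 1498*I*√37 ≈ 99.978 + 9112.0*I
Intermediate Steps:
Q = 4 (Q = 3 + (-22 - 1*(-23)) = 3 + (-22 + 23) = 3 + 1 = 4)
N = -749 (N = -56 + 7*(-99) = -56 - 693 = -749)
b(g, L) = -100 + L*√(-16 + g) (b(g, L) = √(-16 + g)*L - 100 = L*√(-16 + g) - 100 = -100 + L*√(-16 + g))
o(P) = 4/P
o(-182) - b(-132, N) = 4/(-182) - (-100 - 749*√(-16 - 132)) = 4*(-1/182) - (-100 - 1498*I*√37) = -2/91 - (-100 - 1498*I*√37) = -2/91 + (100 + 1498*I*√37) = 9098/91 + 1498*I*√37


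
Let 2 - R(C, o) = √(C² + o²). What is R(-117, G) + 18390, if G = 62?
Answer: 18392 - √17533 ≈ 18260.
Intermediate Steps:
R(C, o) = 2 - √(C² + o²)
R(-117, G) + 18390 = (2 - √((-117)² + 62²)) + 18390 = (2 - √(13689 + 3844)) + 18390 = (2 - √17533) + 18390 = 18392 - √17533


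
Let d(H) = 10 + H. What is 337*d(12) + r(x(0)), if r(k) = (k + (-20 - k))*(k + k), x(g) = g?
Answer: 7414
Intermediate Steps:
r(k) = -40*k
337*d(12) + r(x(0)) = 337*(10 + 12) - 40*0 = 337*22 + 0 = 7414 + 0 = 7414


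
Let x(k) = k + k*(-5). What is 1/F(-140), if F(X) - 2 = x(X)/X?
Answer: -½ ≈ -0.50000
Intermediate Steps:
x(k) = -4*k (x(k) = k - 5*k = -4*k)
F(X) = -2 (F(X) = 2 + (-4*X)/X = 2 - 4 = -2)
1/F(-140) = 1/(-2) = -½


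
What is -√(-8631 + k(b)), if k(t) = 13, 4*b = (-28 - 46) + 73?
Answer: -I*√8618 ≈ -92.833*I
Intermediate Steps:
b = -¼ (b = ((-28 - 46) + 73)/4 = (-74 + 73)/4 = (¼)*(-1) = -¼ ≈ -0.25000)
-√(-8631 + k(b)) = -√(-8631 + 13) = -√(-8618) = -I*√8618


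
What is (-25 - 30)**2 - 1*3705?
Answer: -680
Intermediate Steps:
(-25 - 30)**2 - 1*3705 = (-55)**2 - 3705 = 3025 - 3705 = -680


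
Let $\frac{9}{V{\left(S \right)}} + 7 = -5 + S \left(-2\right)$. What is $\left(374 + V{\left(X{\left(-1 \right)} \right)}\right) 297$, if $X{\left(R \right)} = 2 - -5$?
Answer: $\frac{2885355}{26} \approx 1.1098 \cdot 10^{5}$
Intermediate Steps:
$X{\left(R \right)} = 7$ ($X{\left(R \right)} = 2 + 5 = 7$)
$V{\left(S \right)} = \frac{9}{-12 - 2 S}$ ($V{\left(S \right)} = \frac{9}{-7 + \left(-5 + S \left(-2\right)\right)} = \frac{9}{-7 - \left(5 + 2 S\right)} = \frac{9}{-12 - 2 S}$)
$\left(374 + V{\left(X{\left(-1 \right)} \right)}\right) 297 = \left(374 - \frac{9}{12 + 2 \cdot 7}\right) 297 = \left(374 - \frac{9}{12 + 14}\right) 297 = \left(374 - \frac{9}{26}\right) 297 = \frac{9715}{26} \cdot 297 = \frac{2885355}{26}$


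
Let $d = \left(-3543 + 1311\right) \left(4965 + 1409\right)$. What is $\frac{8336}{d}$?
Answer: $- \frac{521}{889173} \approx -0.00058594$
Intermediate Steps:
$d = -14226768$ ($d = \left(-2232\right) 6374 = -14226768$)
$\frac{8336}{d} = \frac{8336}{-14226768} = 8336 \left(- \frac{1}{14226768}\right) = - \frac{521}{889173}$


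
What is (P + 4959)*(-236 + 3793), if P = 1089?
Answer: 21512736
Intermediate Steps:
(P + 4959)*(-236 + 3793) = (1089 + 4959)*(-236 + 3793) = 6048*3557 = 21512736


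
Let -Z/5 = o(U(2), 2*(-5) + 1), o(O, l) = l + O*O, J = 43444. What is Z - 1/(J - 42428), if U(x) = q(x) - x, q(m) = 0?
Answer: 25399/1016 ≈ 24.999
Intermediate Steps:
U(x) = -x (U(x) = 0 - x = -x)
o(O, l) = l + O**2
Z = 25 (Z = -5*((2*(-5) + 1) + (-1*2)**2) = -5*((-10 + 1) + (-2)**2) = -5*(-9 + 4) = -5*(-5) = 25)
Z - 1/(J - 42428) = 25 - 1/(43444 - 42428) = 25 - 1/1016 = 25399/1016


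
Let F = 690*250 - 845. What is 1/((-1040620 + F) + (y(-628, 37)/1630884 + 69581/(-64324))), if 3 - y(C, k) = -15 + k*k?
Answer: -6556561401/5697429475660048 ≈ -1.1508e-6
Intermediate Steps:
F = 171655 (F = 172500 - 845 = 171655)
y(C, k) = 18 - k**2 (y(C, k) = 3 - (-15 + k*k) = 3 - (-15 + k**2) = 3 + (15 - k**2) = 18 - k**2)
1/((-1040620 + F) + (y(-628, 37)/1630884 + 69581/(-64324))) = 1/((-1040620 + 171655) + ((18 - 1*37**2)/1630884 + 69581/(-64324))) = 1/(-868965 + ((18 - 1*1369)*(1/1630884) + 69581*(-1/64324))) = 1/(-868965 + ((18 - 1369)*(1/1630884) - 69581/64324)) = 1/(-868965 + (-1351*1/1630884 - 69581/64324)) = 1/(-868965 + (-1351/1630884 - 69581/64324)) = 1/(-868965 - 7097840083/6556561401) = 1/(-5697429475660048/6556561401) = -6556561401/5697429475660048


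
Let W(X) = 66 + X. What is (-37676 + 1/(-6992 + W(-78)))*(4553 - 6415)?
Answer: 245674798355/3502 ≈ 7.0153e+7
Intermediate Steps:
(-37676 + 1/(-6992 + W(-78)))*(4553 - 6415) = (-37676 + 1/(-6992 + (66 - 78)))*(4553 - 6415) = (-37676 + 1/(-6992 - 12))*(-1862) = (-37676 + 1/(-7004))*(-1862) = (-37676 - 1/7004)*(-1862) = -263882705/7004*(-1862) = 245674798355/3502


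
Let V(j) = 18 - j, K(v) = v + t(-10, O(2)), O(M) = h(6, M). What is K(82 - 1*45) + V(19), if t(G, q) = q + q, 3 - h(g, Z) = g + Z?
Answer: 26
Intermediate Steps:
h(g, Z) = 3 - Z - g (h(g, Z) = 3 - (g + Z) = 3 - (Z + g) = 3 + (-Z - g) = 3 - Z - g)
O(M) = -3 - M (O(M) = 3 - M - 1*6 = 3 - M - 6 = -3 - M)
t(G, q) = 2*q
K(v) = -10 + v (K(v) = v + 2*(-3 - 1*2) = v + 2*(-3 - 2) = v + 2*(-5) = v - 10 = -10 + v)
K(82 - 1*45) + V(19) = (-10 + (82 - 1*45)) + (18 - 1*19) = (-10 + (82 - 45)) + (18 - 19) = (-10 + 37) - 1 = 27 - 1 = 26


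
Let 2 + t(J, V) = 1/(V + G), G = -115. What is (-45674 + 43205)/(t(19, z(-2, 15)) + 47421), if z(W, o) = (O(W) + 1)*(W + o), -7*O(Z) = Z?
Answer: -566224/10874755 ≈ -0.052068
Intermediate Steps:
O(Z) = -Z/7
z(W, o) = (1 - W/7)*(W + o) (z(W, o) = (-W/7 + 1)*(W + o) = (1 - W/7)*(W + o))
t(J, V) = -2 + 1/(-115 + V) (t(J, V) = -2 + 1/(V - 115) = -2 + 1/(-115 + V))
(-45674 + 43205)/(t(19, z(-2, 15)) + 47421) = (-45674 + 43205)/((231 - 2*(-2 + 15 - ⅐*(-2)² - ⅐*(-2)*15))/(-115 + (-2 + 15 - ⅐*(-2)² - ⅐*(-2)*15)) + 47421) = -2469/((231 - 2*(-2 + 15 - ⅐*4 + 30/7))/(-115 + (-2 + 15 - ⅐*4 + 30/7)) + 47421) = -2469/((231 - 2*(-2 + 15 - 4/7 + 30/7))/(-115 + (-2 + 15 - 4/7 + 30/7)) + 47421) = -2469/((231 - 2*117/7)/(-115 + 117/7) + 47421) = -2469/((231 - 234/7)/(-688/7) + 47421) = -2469/(-7/688*1383/7 + 47421) = -2469/(-1383/688 + 47421) = -2469/32624265/688 = -2469*688/32624265 = -566224/10874755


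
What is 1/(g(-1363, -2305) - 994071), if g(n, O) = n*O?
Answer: 1/2147644 ≈ 4.6563e-7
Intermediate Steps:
g(n, O) = O*n
1/(g(-1363, -2305) - 994071) = 1/(-2305*(-1363) - 994071) = 1/(3141715 - 994071) = 1/2147644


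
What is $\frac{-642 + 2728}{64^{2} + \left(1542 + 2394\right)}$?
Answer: $\frac{1043}{4016} \approx 0.25971$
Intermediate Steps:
$\frac{-642 + 2728}{64^{2} + \left(1542 + 2394\right)} = \frac{2086}{4096 + 3936} = \frac{2086}{8032} = 2086 \cdot \frac{1}{8032} = \frac{1043}{4016}$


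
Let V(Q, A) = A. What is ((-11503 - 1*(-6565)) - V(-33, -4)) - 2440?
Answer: -7374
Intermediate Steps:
((-11503 - 1*(-6565)) - V(-33, -4)) - 2440 = ((-11503 - 1*(-6565)) - 1*(-4)) - 2440 = ((-11503 + 6565) + 4) - 2440 = (-4938 + 4) - 2440 = -4934 - 2440 = -7374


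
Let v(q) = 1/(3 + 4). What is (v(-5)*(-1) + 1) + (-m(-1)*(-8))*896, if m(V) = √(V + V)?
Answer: 6/7 + 7168*I*√2 ≈ 0.85714 + 10137.0*I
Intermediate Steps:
m(V) = √2*√V (m(V) = √(2*V) = √2*√V)
v(q) = ⅐ (v(q) = 1/7 = ⅐)
(v(-5)*(-1) + 1) + (-m(-1)*(-8))*896 = ((⅐)*(-1) + 1) + (-√2*√(-1)*(-8))*896 = (-⅐ + 1) + (-√2*I*(-8))*896 = 6/7 + (-I*√2*(-8))*896 = 6/7 + (8*I*√2)*896 = 6/7 + 7168*I*√2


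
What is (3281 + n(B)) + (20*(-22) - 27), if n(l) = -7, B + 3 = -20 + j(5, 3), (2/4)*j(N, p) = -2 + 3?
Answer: 2807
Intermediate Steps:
j(N, p) = 2 (j(N, p) = 2*(-2 + 3) = 2*1 = 2)
B = -21 (B = -3 + (-20 + 2) = -3 - 18 = -21)
(3281 + n(B)) + (20*(-22) - 27) = (3281 - 7) + (20*(-22) - 27) = 3274 + (-440 - 27) = 3274 - 467 = 2807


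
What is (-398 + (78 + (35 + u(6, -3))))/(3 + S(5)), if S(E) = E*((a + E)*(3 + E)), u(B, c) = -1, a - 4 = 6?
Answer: -286/603 ≈ -0.47430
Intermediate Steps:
a = 10 (a = 4 + 6 = 10)
S(E) = E*(3 + E)*(10 + E) (S(E) = E*((10 + E)*(3 + E)) = E*((3 + E)*(10 + E)) = E*(3 + E)*(10 + E))
(-398 + (78 + (35 + u(6, -3))))/(3 + S(5)) = (-398 + (78 + (35 - 1)))/(3 + 5*(30 + 5² + 13*5)) = (-398 + (78 + 34))/(3 + 5*(30 + 25 + 65)) = (-398 + 112)/(3 + 5*120) = -286/(3 + 600) = -286/603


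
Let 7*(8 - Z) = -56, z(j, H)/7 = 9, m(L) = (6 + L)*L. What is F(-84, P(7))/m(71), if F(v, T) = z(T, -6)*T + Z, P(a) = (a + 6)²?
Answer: 10663/5467 ≈ 1.9504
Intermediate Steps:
m(L) = L*(6 + L)
z(j, H) = 63 (z(j, H) = 7*9 = 63)
Z = 16 (Z = 8 - ⅐*(-56) = 8 + 8 = 16)
P(a) = (6 + a)²
F(v, T) = 16 + 63*T (F(v, T) = 63*T + 16 = 16 + 63*T)
F(-84, P(7))/m(71) = (16 + 63*(6 + 7)²)/((71*(6 + 71))) = (16 + 63*13²)/((71*77)) = (16 + 63*169)/5467 = (16 + 10647)*(1/5467) = 10663*(1/5467) = 10663/5467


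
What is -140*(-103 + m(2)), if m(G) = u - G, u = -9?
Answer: 15960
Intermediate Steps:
m(G) = -9 - G
-140*(-103 + m(2)) = -140*(-103 + (-9 - 1*2)) = -140*(-103 + (-9 - 2)) = -140*(-103 - 11) = -140*(-114) = 15960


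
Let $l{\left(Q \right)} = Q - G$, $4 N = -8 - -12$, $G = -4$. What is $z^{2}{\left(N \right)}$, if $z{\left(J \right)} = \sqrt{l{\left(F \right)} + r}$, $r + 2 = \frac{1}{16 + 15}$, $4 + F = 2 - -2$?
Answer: $\frac{63}{31} \approx 2.0323$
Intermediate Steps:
$N = 1$ ($N = \frac{-8 - -12}{4} = \frac{-8 + 12}{4} = \frac{1}{4} \cdot 4 = 1$)
$F = 0$ ($F = -4 + \left(2 - -2\right) = -4 + \left(2 + 2\right) = -4 + 4 = 0$)
$l{\left(Q \right)} = 4 + Q$ ($l{\left(Q \right)} = Q - -4 = Q + 4 = 4 + Q$)
$r = - \frac{61}{31}$ ($r = -2 + \frac{1}{16 + 15} = -2 + \frac{1}{31} = - \frac{61}{31} \approx -1.9677$)
$z{\left(J \right)} = \frac{3 \sqrt{217}}{31}$ ($z{\left(J \right)} = \sqrt{\left(4 + 0\right) - \frac{61}{31}} = \sqrt{4 - \frac{61}{31}} = \sqrt{\frac{63}{31}} = \frac{3 \sqrt{217}}{31}$)
$z^{2}{\left(N \right)} = \left(\frac{3 \sqrt{217}}{31}\right)^{2} = \frac{63}{31}$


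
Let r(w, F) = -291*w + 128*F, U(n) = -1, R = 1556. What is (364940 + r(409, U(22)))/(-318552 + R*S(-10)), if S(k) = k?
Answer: -245793/334112 ≈ -0.73566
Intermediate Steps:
(364940 + r(409, U(22)))/(-318552 + R*S(-10)) = (364940 + (-291*409 + 128*(-1)))/(-318552 + 1556*(-10)) = (364940 + (-119019 - 128))/(-318552 - 15560) = (364940 - 119147)/(-334112) = 245793*(-1/334112) = -245793/334112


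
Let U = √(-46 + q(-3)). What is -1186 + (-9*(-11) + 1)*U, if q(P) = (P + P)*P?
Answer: -1186 + 200*I*√7 ≈ -1186.0 + 529.15*I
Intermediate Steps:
q(P) = 2*P² (q(P) = (2*P)*P = 2*P²)
U = 2*I*√7 (U = √(-46 + 2*(-3)²) = √(-46 + 2*9) = √(-46 + 18) = √(-28) = 2*I*√7 ≈ 5.2915*I)
-1186 + (-9*(-11) + 1)*U = -1186 + (-9*(-11) + 1)*(2*I*√7) = -1186 + (99 + 1)*(2*I*√7) = -1186 + 100*(2*I*√7) = -1186 + 200*I*√7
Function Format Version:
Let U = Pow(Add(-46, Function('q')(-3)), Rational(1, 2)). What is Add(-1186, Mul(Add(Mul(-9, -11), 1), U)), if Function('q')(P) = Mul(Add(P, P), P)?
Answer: Add(-1186, Mul(200, I, Pow(7, Rational(1, 2)))) ≈ Add(-1186.0, Mul(529.15, I))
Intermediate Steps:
Function('q')(P) = Mul(2, Pow(P, 2)) (Function('q')(P) = Mul(Mul(2, P), P) = Mul(2, Pow(P, 2)))
U = Mul(2, I, Pow(7, Rational(1, 2))) (U = Pow(Add(-46, Mul(2, Pow(-3, 2))), Rational(1, 2)) = Pow(Add(-46, Mul(2, 9)), Rational(1, 2)) = Pow(Add(-46, 18), Rational(1, 2)) = Pow(-28, Rational(1, 2)) = Mul(2, I, Pow(7, Rational(1, 2))) ≈ Mul(5.2915, I))
Add(-1186, Mul(Add(Mul(-9, -11), 1), U)) = Add(-1186, Mul(Add(Mul(-9, -11), 1), Mul(2, I, Pow(7, Rational(1, 2))))) = Add(-1186, Mul(Add(99, 1), Mul(2, I, Pow(7, Rational(1, 2))))) = Add(-1186, Mul(100, Mul(2, I, Pow(7, Rational(1, 2))))) = Add(-1186, Mul(200, I, Pow(7, Rational(1, 2))))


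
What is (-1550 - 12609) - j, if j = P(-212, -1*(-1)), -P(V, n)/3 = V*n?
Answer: -14795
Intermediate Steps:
P(V, n) = -3*V*n
j = 636 (j = -3*(-212)*(-1*(-1)) = -3*(-212)*1 = 636)
(-1550 - 12609) - j = (-1550 - 12609) - 1*636 = -14159 - 636 = -14795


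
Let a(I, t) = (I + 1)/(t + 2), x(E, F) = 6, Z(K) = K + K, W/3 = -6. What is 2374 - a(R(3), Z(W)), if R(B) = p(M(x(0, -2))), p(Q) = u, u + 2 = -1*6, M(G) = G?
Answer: 80709/34 ≈ 2373.8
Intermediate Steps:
W = -18 (W = 3*(-6) = -18)
Z(K) = 2*K
u = -8 (u = -2 - 1*6 = -2 - 6 = -8)
p(Q) = -8
R(B) = -8
a(I, t) = (1 + I)/(2 + t)
2374 - a(R(3), Z(W)) = 2374 - (1 - 8)/(2 + 2*(-18)) = 2374 - (-7)/(2 - 36) = 2374 - (-7)/(-34) = 2374 - (-1)*(-7)/34 = 2374 - 1*7/34 = 2374 - 7/34 = 80709/34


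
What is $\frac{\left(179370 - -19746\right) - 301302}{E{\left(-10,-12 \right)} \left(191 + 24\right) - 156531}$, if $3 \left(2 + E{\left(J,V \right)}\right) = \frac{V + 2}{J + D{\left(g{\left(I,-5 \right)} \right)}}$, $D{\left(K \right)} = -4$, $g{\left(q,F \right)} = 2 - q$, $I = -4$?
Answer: $\frac{1072953}{1647553} \approx 0.65124$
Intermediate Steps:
$E{\left(J,V \right)} = -2 + \frac{2 + V}{3 \left(-4 + J\right)}$ ($E{\left(J,V \right)} = -2 + \frac{\left(V + 2\right) \frac{1}{J - 4}}{3} = -2 + \frac{\left(2 + V\right) \frac{1}{-4 + J}}{3} = -2 + \frac{\frac{1}{-4 + J} \left(2 + V\right)}{3} = -2 + \frac{2 + V}{3 \left(-4 + J\right)}$)
$\frac{\left(179370 - -19746\right) - 301302}{E{\left(-10,-12 \right)} \left(191 + 24\right) - 156531} = \frac{\left(179370 - -19746\right) - 301302}{\frac{26 - 12 - -60}{3 \left(-4 - 10\right)} \left(191 + 24\right) - 156531} = \frac{\left(179370 + 19746\right) - 301302}{\frac{26 - 12 + 60}{3 \left(-14\right)} 215 - 156531} = \frac{199116 - 301302}{\frac{1}{3} \left(- \frac{1}{14}\right) 74 \cdot 215 - 156531} = - \frac{102186}{\left(- \frac{37}{21}\right) 215 - 156531} = - \frac{102186}{- \frac{7955}{21} - 156531} = - \frac{102186}{- \frac{3295106}{21}} = \left(-102186\right) \left(- \frac{21}{3295106}\right) = \frac{1072953}{1647553}$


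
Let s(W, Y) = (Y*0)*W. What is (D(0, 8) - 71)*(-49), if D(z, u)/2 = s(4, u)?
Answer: 3479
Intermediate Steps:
s(W, Y) = 0 (s(W, Y) = 0*W = 0)
D(z, u) = 0 (D(z, u) = 2*0 = 0)
(D(0, 8) - 71)*(-49) = (0 - 71)*(-49) = -71*(-49) = 3479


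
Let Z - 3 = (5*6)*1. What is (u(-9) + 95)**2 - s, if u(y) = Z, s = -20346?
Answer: 36730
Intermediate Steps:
Z = 33 (Z = 3 + (5*6)*1 = 3 + 30*1 = 3 + 30 = 33)
u(y) = 33
(u(-9) + 95)**2 - s = (33 + 95)**2 - 1*(-20346) = 128**2 + 20346 = 16384 + 20346 = 36730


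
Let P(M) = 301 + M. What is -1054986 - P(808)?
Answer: -1056095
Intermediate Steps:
-1054986 - P(808) = -1054986 - (301 + 808) = -1054986 - 1*1109 = -1054986 - 1109 = -1056095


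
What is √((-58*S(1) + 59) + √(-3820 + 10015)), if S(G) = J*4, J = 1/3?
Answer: √(-165 + 9*√6195)/3 ≈ 7.7701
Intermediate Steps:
J = ⅓ ≈ 0.33333
S(G) = 4/3 (S(G) = (⅓)*4 = 4/3)
√((-58*S(1) + 59) + √(-3820 + 10015)) = √((-58*4/3 + 59) + √(-3820 + 10015)) = √((-232/3 + 59) + √6195) = √(-55/3 + √6195)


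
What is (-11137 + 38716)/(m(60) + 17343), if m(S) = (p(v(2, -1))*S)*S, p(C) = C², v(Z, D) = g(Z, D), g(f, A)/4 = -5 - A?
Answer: 9193/312981 ≈ 0.029372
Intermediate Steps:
g(f, A) = -20 - 4*A (g(f, A) = 4*(-5 - A) = -20 - 4*A)
v(Z, D) = -20 - 4*D
m(S) = 256*S² (m(S) = ((-20 - 4*(-1))²*S)*S = ((-20 + 4)²*S)*S = ((-16)²*S)*S = (256*S)*S = 256*S²)
(-11137 + 38716)/(m(60) + 17343) = (-11137 + 38716)/(256*60² + 17343) = 27579/(256*3600 + 17343) = 27579/(921600 + 17343) = 27579/938943 = 27579*(1/938943) = 9193/312981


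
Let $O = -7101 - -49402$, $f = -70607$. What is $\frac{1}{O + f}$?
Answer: $- \frac{1}{28306} \approx -3.5328 \cdot 10^{-5}$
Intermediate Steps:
$O = 42301$ ($O = -7101 + 49402 = 42301$)
$\frac{1}{O + f} = \frac{1}{42301 - 70607} = \frac{1}{-28306} = - \frac{1}{28306}$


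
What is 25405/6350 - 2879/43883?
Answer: 219313193/55731410 ≈ 3.9352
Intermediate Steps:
25405/6350 - 2879/43883 = 25405*(1/6350) - 2879*1/43883 = 5081/1270 - 2879/43883 = 219313193/55731410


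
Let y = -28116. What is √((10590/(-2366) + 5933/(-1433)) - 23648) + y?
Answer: -28116 + 3*I*√44697710625414/130403 ≈ -28116.0 + 153.81*I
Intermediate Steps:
√((10590/(-2366) + 5933/(-1433)) - 23648) + y = √((10590/(-2366) + 5933/(-1433)) - 23648) - 28116 = √((10590*(-1/2366) + 5933*(-1/1433)) - 23648) - 28116 = √((-5295/1183 - 5933/1433) - 23648) - 28116 = √(-14606474/1695239 - 23648) - 28116 = √(-40103618346/1695239) - 28116 = 3*I*√44697710625414/130403 - 28116 = -28116 + 3*I*√44697710625414/130403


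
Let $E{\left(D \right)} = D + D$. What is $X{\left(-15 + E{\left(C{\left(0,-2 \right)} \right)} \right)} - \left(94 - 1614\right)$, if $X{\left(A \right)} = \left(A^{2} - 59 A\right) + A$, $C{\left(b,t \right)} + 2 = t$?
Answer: $3383$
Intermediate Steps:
$C{\left(b,t \right)} = -2 + t$
$E{\left(D \right)} = 2 D$
$X{\left(A \right)} = A^{2} - 58 A$
$X{\left(-15 + E{\left(C{\left(0,-2 \right)} \right)} \right)} - \left(94 - 1614\right) = \left(-15 + 2 \left(-2 - 2\right)\right) \left(-58 - \left(15 - 2 \left(-2 - 2\right)\right)\right) - \left(94 - 1614\right) = \left(-15 + 2 \left(-4\right)\right) \left(-58 + \left(-15 + 2 \left(-4\right)\right)\right) - -1520 = \left(-15 - 8\right) \left(-58 - 23\right) + 1520 = - 23 \left(-58 - 23\right) + 1520 = \left(-23\right) \left(-81\right) + 1520 = 1863 + 1520 = 3383$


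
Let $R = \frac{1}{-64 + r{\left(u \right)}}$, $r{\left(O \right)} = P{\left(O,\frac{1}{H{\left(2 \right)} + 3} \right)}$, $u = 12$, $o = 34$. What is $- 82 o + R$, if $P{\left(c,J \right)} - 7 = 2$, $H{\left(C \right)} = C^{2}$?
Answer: $- \frac{153341}{55} \approx -2788.0$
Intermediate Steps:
$P{\left(c,J \right)} = 9$ ($P{\left(c,J \right)} = 7 + 2 = 9$)
$r{\left(O \right)} = 9$
$R = - \frac{1}{55}$ ($R = \frac{1}{-64 + 9} = \frac{1}{-55} = - \frac{1}{55} \approx -0.018182$)
$- 82 o + R = \left(-82\right) 34 - \frac{1}{55} = -2788 - \frac{1}{55} = - \frac{153341}{55}$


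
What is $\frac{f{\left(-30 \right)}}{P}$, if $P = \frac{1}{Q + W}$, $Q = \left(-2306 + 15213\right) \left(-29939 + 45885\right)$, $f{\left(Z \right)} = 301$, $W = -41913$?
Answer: $61937705809$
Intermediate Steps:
$Q = 205815022$ ($Q = 12907 \cdot 15946 = 205815022$)
$P = \frac{1}{205773109}$ ($P = \frac{1}{205815022 - 41913} = \frac{1}{205773109} \approx 4.8597 \cdot 10^{-9}$)
$\frac{f{\left(-30 \right)}}{P} = 301 \frac{1}{\frac{1}{205773109}} = 301 \cdot 205773109 = 61937705809$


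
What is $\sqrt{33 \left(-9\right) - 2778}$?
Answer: $5 i \sqrt{123} \approx 55.453 i$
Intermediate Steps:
$\sqrt{33 \left(-9\right) - 2778} = \sqrt{-297 - 2778} = \sqrt{-3075} = 5 i \sqrt{123}$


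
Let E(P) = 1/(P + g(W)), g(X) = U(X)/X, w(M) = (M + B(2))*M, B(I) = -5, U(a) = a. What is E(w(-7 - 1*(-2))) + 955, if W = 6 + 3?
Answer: 48706/51 ≈ 955.02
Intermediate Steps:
w(M) = M*(-5 + M) (w(M) = (M - 5)*M = (-5 + M)*M = M*(-5 + M))
W = 9
g(X) = 1 (g(X) = X/X = 1)
E(P) = 1/(1 + P) (E(P) = 1/(P + 1) = 1/(1 + P))
E(w(-7 - 1*(-2))) + 955 = 1/(1 + (-7 - 1*(-2))*(-5 + (-7 - 1*(-2)))) + 955 = 1/(1 + (-7 + 2)*(-5 + (-7 + 2))) + 955 = 1/(1 - 5*(-5 - 5)) + 955 = 1/(1 - 5*(-10)) + 955 = 1/(1 + 50) + 955 = 1/51 + 955 = 48706/51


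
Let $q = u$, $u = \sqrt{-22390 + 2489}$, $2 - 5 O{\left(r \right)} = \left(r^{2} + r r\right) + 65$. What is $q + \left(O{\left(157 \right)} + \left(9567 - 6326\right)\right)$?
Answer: $- \frac{33156}{5} + i \sqrt{19901} \approx -6631.2 + 141.07 i$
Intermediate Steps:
$O{\left(r \right)} = - \frac{63}{5} - \frac{2 r^{2}}{5}$ ($O{\left(r \right)} = \frac{2}{5} - \frac{\left(r^{2} + r r\right) + 65}{5} = \frac{2}{5} - \frac{\left(r^{2} + r^{2}\right) + 65}{5} = \frac{2}{5} - \frac{2 r^{2} + 65}{5} = \frac{2}{5} - \frac{65 + 2 r^{2}}{5} = \frac{2}{5} - \left(13 + \frac{2 r^{2}}{5}\right) = - \frac{63}{5} - \frac{2 r^{2}}{5}$)
$u = i \sqrt{19901}$ ($u = \sqrt{-19901} = i \sqrt{19901} \approx 141.07 i$)
$q = i \sqrt{19901} \approx 141.07 i$
$q + \left(O{\left(157 \right)} + \left(9567 - 6326\right)\right) = i \sqrt{19901} + \left(\left(- \frac{63}{5} - \frac{2 \cdot 157^{2}}{5}\right) + \left(9567 - 6326\right)\right) = i \sqrt{19901} + \left(\left(- \frac{63}{5} - \frac{49298}{5}\right) + 3241\right) = i \sqrt{19901} + \left(- \frac{49361}{5} + 3241\right) = i \sqrt{19901} - \frac{33156}{5} = - \frac{33156}{5} + i \sqrt{19901}$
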